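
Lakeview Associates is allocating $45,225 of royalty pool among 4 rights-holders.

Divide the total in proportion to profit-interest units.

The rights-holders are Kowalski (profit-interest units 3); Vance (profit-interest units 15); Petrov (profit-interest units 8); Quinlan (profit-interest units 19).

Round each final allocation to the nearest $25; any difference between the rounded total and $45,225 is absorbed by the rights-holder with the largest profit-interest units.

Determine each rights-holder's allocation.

Kowalski: $3,025 | Vance: $15,075 | Petrov: $8,050 | Quinlan: $19,075

Combined profit-interest units = 3 + 15 + 8 + 19 = 45.
Proportional shares: Kowalski 3,015.00; Vance 15,075.00; Petrov 8,040.00; Quinlan 19,095.00.
After rounding ($25): Kowalski $3,025; Vance $15,075; Petrov $8,050; Quinlan $19,100. Sum = $45,250.
Difference $45,225 − $45,250 = −$25 applied to largest profit-interest units (Quinlan): Quinlan becomes $19,075.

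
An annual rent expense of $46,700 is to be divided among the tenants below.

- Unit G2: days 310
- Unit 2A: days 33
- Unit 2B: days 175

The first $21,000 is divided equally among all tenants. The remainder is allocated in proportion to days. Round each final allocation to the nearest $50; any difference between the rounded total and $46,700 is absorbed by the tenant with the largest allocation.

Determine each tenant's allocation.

Unit G2: $22,350 · Unit 2A: $8,650 · Unit 2B: $15,700

First tranche $21,000 split equally: $7,000 each.
Remainder $25,700 by days (total 518): Unit G2 15,380.31 → $15,400; Unit 2A 1,637.26 → $1,650; Unit 2B 8,682.43 → $8,700.
Rounding difference −$50 on remainder applied to Unit G2.
Totals: Unit G2 $7,000 + $15,350 = $22,350; Unit 2A $7,000 + $1,650 = $8,650; Unit 2B $7,000 + $8,700 = $15,700.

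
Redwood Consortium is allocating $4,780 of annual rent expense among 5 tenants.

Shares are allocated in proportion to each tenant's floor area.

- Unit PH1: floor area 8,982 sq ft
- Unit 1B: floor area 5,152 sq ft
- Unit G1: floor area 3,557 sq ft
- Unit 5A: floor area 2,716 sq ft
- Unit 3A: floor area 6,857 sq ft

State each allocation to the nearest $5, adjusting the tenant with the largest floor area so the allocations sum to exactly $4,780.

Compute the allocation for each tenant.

Total floor area = 8,982 + 5,152 + 3,557 + 2,716 + 6,857 = 27,264.
Pro-rata amounts: Unit PH1 1,574.75; Unit 1B 903.26; Unit G1 623.62; Unit 5A 476.18; Unit 3A 1,202.19.
At nearest $5: Unit PH1 $1,575; Unit 1B $905; Unit G1 $625; Unit 5A $475; Unit 3A $1,200. Sum = $4,780.
Rounded total matches; no reconciliation needed.

Unit PH1: $1,575 | Unit 1B: $905 | Unit G1: $625 | Unit 5A: $475 | Unit 3A: $1,200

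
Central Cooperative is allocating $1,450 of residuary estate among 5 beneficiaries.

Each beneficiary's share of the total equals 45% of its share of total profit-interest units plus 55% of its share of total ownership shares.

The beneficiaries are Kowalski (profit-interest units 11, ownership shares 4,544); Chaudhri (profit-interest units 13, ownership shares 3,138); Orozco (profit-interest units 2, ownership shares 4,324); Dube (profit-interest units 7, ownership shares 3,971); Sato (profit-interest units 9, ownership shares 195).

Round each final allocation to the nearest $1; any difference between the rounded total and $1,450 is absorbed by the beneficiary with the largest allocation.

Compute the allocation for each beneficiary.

Totals — profit-interest units 42, ownership shares 16,172.
Blended shares (45% profit-interest units + 55% ownership shares): Kowalski 0.2724; Chaudhri 0.2460; Orozco 0.1685; Dube 0.2101; Sato 0.1031.
Unrounded shares: Kowalski 394.97; Chaudhri 356.71; Orozco 244.30; Dube 304.57; Sato 149.44.
After rounding ($1): Kowalski $395; Chaudhri $357; Orozco $244; Dube $305; Sato $149. Sum = $1,450.
Rounded total matches; no reconciliation needed.

Kowalski: $395 | Chaudhri: $357 | Orozco: $244 | Dube: $305 | Sato: $149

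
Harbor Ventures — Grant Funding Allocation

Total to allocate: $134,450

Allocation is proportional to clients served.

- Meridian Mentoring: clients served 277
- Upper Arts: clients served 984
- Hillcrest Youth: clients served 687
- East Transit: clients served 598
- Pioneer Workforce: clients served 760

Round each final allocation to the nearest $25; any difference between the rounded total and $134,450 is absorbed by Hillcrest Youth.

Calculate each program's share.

Meridian Mentoring: $11,275 | Upper Arts: $40,025 | Hillcrest Youth: $27,925 | East Transit: $24,325 | Pioneer Workforce: $30,900

Clients served total: 3,306.
Pro-rata amounts: Meridian Mentoring 277/3,306 × $134,450 = 11,265.17; Upper Arts 984/3,306 × $134,450 = 40,017.79; Hillcrest Youth 687/3,306 × $134,450 = 27,939.25; East Transit 598/3,306 × $134,450 = 24,319.75; Pioneer Workforce 760/3,306 × $134,450 = 30,908.05.
After rounding ($25): Meridian Mentoring $11,275; Upper Arts $40,025; Hillcrest Youth $27,950; East Transit $24,325; Pioneer Workforce $30,900. Sum = $134,475.
Difference $134,450 − $134,475 = −$25 applied to Hillcrest Youth: Hillcrest Youth becomes $27,925.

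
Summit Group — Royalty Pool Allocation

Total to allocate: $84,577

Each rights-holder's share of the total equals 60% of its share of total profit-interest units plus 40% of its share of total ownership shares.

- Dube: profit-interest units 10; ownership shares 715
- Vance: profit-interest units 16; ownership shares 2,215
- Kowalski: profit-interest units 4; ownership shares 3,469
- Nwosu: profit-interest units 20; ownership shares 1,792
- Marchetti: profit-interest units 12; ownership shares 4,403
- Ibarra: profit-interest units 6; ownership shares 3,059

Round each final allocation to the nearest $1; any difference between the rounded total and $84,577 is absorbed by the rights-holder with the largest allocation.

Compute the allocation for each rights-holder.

Totals — profit-interest units 68, ownership shares 15,653.
Composite weights (60% profit-interest units + 40% ownership shares): Dube 0.1065; Vance 0.1978; Kowalski 0.1239; Nwosu 0.2223; Marchetti 0.2184; Ibarra 0.1311.
Pro-rata amounts: Dube 9,008.00; Vance 16,727.56; Kowalski 10,482.61; Nwosu 18,798.40; Marchetti 18,471.41; Ibarra 11,089.02.
At nearest $1: Dube $9,008; Vance $16,728; Kowalski $10,483; Nwosu $18,798; Marchetti $18,471; Ibarra $11,089. Sum = $84,577.
Sum already equals the total — no adjustment.

Dube: $9,008 · Vance: $16,728 · Kowalski: $10,483 · Nwosu: $18,798 · Marchetti: $18,471 · Ibarra: $11,089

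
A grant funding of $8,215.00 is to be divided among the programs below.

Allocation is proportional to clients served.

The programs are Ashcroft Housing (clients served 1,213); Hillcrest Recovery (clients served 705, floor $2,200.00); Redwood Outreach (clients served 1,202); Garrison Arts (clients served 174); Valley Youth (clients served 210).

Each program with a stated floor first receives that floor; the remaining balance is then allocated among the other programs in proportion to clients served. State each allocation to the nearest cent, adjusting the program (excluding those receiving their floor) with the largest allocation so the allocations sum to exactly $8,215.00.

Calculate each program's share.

Ashcroft Housing: $2,606.71 | Hillcrest Recovery: $2,200.00 | Redwood Outreach: $2,583.08 | Garrison Arts: $373.92 | Valley Youth: $451.29

Guaranteed amounts: Hillcrest Recovery $2,200.00. Balance $6,015.00.
Balance split over remaining clients served 2,799: Ashcroft Housing 2,606.7149 → $2,606.71; Redwood Outreach 2,583.0761 → $2,583.08; Garrison Arts 373.9228 → $373.92; Valley Youth 451.2862 → $451.29.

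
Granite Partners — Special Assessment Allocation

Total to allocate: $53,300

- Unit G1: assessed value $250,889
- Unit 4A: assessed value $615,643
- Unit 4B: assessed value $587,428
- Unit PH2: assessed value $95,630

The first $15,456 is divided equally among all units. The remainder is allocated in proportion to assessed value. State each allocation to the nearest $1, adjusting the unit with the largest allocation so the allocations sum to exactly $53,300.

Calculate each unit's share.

Unit G1: $9,991 | Unit 4A: $18,900 | Unit 4B: $18,210 | Unit PH2: $6,199

First tranche $15,456 split equally: $3,864 each.
Remainder $37,844 by assessed value (total 1,549,590): Unit G1 6,127.20 → $6,127; Unit 4A 15,035.20 → $15,035; Unit 4B 14,346.13 → $14,346; Unit PH2 2,335.47 → $2,335.
Rounding difference +$1 on remainder applied to Unit 4A.
Totals: Unit G1 $3,864 + $6,127 = $9,991; Unit 4A $3,864 + $15,036 = $18,900; Unit 4B $3,864 + $14,346 = $18,210; Unit PH2 $3,864 + $2,335 = $6,199.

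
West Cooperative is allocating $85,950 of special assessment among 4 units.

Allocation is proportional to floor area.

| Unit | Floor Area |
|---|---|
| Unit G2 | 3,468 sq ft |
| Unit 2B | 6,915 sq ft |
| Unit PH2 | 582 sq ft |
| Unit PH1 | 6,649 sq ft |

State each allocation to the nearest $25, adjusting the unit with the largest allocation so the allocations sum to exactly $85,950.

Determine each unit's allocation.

Unit G2: $16,925; Unit 2B: $33,725; Unit PH2: $2,850; Unit PH1: $32,450

Total floor area = 17,614.
Proportional shares: Unit G2 3,468/17,614 × $85,950 = 16,922.60; Unit 2B 6,915/17,614 × $85,950 = 33,742.72; Unit PH2 582/17,614 × $85,950 = 2,839.95; Unit PH1 6,649/17,614 × $85,950 = 32,444.73.
After rounding ($25): Unit G2 $16,925; Unit 2B $33,750; Unit PH2 $2,850; Unit PH1 $32,450. Sum = $85,975.
Difference $85,950 − $85,975 = −$25 applied to largest allocation (Unit 2B): Unit 2B becomes $33,725.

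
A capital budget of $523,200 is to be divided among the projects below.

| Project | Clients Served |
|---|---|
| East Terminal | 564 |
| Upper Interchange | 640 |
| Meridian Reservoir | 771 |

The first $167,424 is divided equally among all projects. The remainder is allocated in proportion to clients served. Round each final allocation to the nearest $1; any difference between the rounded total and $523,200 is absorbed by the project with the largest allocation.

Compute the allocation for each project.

$167,424 shared equally gives $55,808 per project.
Remainder $355,776 by clients served (total 1,975): East Terminal 101,598.82 → $101,599; Upper Interchange 115,289.44 → $115,289; Meridian Reservoir 138,887.74 → $138,888.
Totals: East Terminal $55,808 + $101,599 = $157,407; Upper Interchange $55,808 + $115,289 = $171,097; Meridian Reservoir $55,808 + $138,888 = $194,696.

East Terminal: $157,407 | Upper Interchange: $171,097 | Meridian Reservoir: $194,696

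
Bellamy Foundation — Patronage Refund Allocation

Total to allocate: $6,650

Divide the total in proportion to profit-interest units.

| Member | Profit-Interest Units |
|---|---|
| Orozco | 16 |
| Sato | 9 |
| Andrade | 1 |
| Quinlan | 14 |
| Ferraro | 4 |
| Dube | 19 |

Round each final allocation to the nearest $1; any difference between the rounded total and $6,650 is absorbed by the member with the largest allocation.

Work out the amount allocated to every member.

Orozco: $1,689 | Sato: $950 | Andrade: $106 | Quinlan: $1,478 | Ferraro: $422 | Dube: $2,005

Sum of profit-interest units: 63.
Pro-rata amounts: Orozco 16/63 × $6,650 = 1,688.89; Sato 9/63 × $6,650 = 950.00; Andrade 1/63 × $6,650 = 105.56; Quinlan 14/63 × $6,650 = 1,477.78; Ferraro 4/63 × $6,650 = 422.22; Dube 19/63 × $6,650 = 2,005.56.
After rounding ($1): Orozco $1,689; Sato $950; Andrade $106; Quinlan $1,478; Ferraro $422; Dube $2,006. Sum = $6,651.
Difference $6,650 − $6,651 = −$1 applied to largest allocation (Dube): Dube becomes $2,005.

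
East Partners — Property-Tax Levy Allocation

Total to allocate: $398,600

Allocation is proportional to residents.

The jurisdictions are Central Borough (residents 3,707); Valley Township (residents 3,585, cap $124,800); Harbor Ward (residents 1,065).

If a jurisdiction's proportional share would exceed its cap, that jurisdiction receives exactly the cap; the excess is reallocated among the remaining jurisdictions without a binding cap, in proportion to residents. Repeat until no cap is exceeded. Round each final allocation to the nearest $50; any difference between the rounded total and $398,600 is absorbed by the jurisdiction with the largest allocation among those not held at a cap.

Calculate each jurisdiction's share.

Central Borough: $212,700 · Valley Township: $124,800 · Harbor Ward: $61,100

Sum of residents: 8,357.
Pro-rata shares before constraints: Central Borough 176,811.08; Valley Township 170,992.10; Harbor Ward 50,796.82.
Cap binds for Valley Township ($124,800); remaining pool $273,800 reallocated over remaining residents 4,772.
Remaining shares: Central Borough 212,694.17 → $212,700; Harbor Ward 61,105.83 → $61,100.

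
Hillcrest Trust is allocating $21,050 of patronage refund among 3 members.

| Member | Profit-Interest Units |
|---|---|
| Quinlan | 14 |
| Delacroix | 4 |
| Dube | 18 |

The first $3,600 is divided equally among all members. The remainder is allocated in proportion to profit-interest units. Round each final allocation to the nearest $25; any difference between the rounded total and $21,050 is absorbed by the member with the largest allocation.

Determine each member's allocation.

Quinlan: $7,975 | Delacroix: $3,150 | Dube: $9,925

First tranche $3,600 split equally: $1,200 each.
Remainder $17,450 by profit-interest units (total 36): Quinlan 6,786.11 → $6,775; Delacroix 1,938.89 → $1,950; Dube 8,725.00 → $8,725.
Totals: Quinlan $1,200 + $6,775 = $7,975; Delacroix $1,200 + $1,950 = $3,150; Dube $1,200 + $8,725 = $9,925.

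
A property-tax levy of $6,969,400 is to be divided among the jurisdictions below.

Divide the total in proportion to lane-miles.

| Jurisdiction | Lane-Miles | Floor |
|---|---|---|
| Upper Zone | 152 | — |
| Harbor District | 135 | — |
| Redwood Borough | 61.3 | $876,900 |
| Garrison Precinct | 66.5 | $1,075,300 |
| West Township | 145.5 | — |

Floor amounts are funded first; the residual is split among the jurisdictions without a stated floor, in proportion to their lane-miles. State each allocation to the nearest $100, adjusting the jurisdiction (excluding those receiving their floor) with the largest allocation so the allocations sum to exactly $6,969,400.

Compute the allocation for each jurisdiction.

Minimums first: Redwood Borough $876,900; Garrison Precinct $1,075,300. Remaining pool $5,017,200.
Remaining pool split over remaining lane-miles 432.5: Upper Zone 1,763,270.29 → $1,763,300; Harbor District 1,566,062.43 → $1,566,100; West Township 1,687,867.28 → $1,687,900.
Rounding difference −$100 applied to Upper Zone → $1,763,200.

Upper Zone: $1,763,200; Harbor District: $1,566,100; Redwood Borough: $876,900; Garrison Precinct: $1,075,300; West Township: $1,687,900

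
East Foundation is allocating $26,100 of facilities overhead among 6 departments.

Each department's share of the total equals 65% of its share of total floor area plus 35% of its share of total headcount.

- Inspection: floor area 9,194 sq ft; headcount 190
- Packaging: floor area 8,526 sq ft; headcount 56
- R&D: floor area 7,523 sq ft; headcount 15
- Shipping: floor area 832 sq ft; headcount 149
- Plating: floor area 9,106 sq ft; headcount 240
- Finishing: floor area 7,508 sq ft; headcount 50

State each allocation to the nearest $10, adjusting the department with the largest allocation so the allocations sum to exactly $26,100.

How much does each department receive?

Floor area total 42,689; headcount total 700.
Composite weights (65% floor area + 35% headcount): Inspection 0.2350; Packaging 0.1578; R&D 0.1220; Shipping 0.0872; Plating 0.2587; Finishing 0.1393.
Raw shares: Inspection 6,133.28; Packaging 4,119.11; R&D 3,185.46; Shipping 2,275.09; Plating 6,750.81; Finishing 3,636.25.
After rounding ($10): Inspection $6,130; Packaging $4,120; R&D $3,190; Shipping $2,280; Plating $6,750; Finishing $3,640. Sum = $26,110.
Difference $26,100 − $26,110 = −$10 applied to largest allocation (Plating): Plating becomes $6,740.

Inspection: $6,130; Packaging: $4,120; R&D: $3,190; Shipping: $2,280; Plating: $6,740; Finishing: $3,640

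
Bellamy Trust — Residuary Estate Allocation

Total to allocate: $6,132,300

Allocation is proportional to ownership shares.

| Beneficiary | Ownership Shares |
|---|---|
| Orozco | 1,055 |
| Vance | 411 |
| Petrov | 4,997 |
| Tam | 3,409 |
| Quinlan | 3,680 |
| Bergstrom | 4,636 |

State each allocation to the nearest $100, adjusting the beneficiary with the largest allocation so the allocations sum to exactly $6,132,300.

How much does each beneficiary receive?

Sum of ownership shares: 18,188.
Pro-rata amounts: Orozco 1,055/18,188 × $6,132,300 = 355,705.77; Vance 411/18,188 × $6,132,300 = 138,573.53; Petrov 4,997/18,188 × $6,132,300 = 1,684,797.84; Tam 3,409/18,188 × $6,132,300 = 1,149,384.80; Quinlan 3,680/18,188 × $6,132,300 = 1,240,755.66; Bergstrom 4,636/18,188 × $6,132,300 = 1,563,082.41.
After rounding ($100): Orozco $355,700; Vance $138,600; Petrov $1,684,800; Tam $1,149,400; Quinlan $1,240,800; Bergstrom $1,563,100. Sum = $6,132,400.
Difference $6,132,300 − $6,132,400 = −$100 applied to largest allocation (Petrov): Petrov becomes $1,684,700.

Orozco: $355,700 | Vance: $138,600 | Petrov: $1,684,700 | Tam: $1,149,400 | Quinlan: $1,240,800 | Bergstrom: $1,563,100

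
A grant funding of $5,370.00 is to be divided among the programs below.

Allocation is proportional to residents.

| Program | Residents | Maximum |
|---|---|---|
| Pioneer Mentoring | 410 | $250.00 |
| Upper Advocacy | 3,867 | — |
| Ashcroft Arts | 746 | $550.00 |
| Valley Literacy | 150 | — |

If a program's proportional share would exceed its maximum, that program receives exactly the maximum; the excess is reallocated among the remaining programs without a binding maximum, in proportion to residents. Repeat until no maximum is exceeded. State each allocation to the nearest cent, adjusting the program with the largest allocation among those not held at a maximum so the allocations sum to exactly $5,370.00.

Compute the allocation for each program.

Pioneer Mentoring: $250.00; Upper Advocacy: $4,399.35; Ashcroft Arts: $550.00; Valley Literacy: $170.65

Combined residents = 5,173.
Pro-rata shares before constraints: Pioneer Mentoring 425.6138; Upper Advocacy 4,014.2645; Ashcroft Arts 774.4094; Valley Literacy 155.7124.
Held at cap: Pioneer Mentoring ($250.00), Ashcroft Arts ($550.00); residual $4,570.00 reallocated over remaining residents 4,017.
Remaining shares: Upper Advocacy 4,399.3503 → $4,399.35; Valley Literacy 170.6497 → $170.65.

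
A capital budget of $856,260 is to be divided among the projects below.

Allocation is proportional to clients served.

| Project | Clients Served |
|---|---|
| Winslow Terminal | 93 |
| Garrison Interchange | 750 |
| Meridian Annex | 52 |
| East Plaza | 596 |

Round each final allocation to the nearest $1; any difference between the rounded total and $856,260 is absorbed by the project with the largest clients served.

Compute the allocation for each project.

Sum of clients served: 93 + 750 + 52 + 596 = 1,491.
Pro-rata amounts: Winslow Terminal 53,408.57; Garrison Interchange 430,714.29; Meridian Annex 29,862.86; East Plaza 342,274.29.
After rounding ($1): Winslow Terminal $53,409; Garrison Interchange $430,714; Meridian Annex $29,863; East Plaza $342,274. Sum = $856,260.
Rounded total matches; no reconciliation needed.

Winslow Terminal: $53,409 · Garrison Interchange: $430,714 · Meridian Annex: $29,863 · East Plaza: $342,274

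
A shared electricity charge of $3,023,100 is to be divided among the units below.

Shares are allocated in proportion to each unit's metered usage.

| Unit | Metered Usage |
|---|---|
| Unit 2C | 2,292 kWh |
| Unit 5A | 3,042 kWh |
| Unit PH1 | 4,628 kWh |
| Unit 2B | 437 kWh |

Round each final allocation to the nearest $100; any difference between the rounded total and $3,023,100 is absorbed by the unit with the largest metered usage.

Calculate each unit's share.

Unit 2C: $666,300 | Unit 5A: $884,300 | Unit PH1: $1,345,500 | Unit 2B: $127,000

Total metered usage = 2,292 + 3,042 + 4,628 + 437 = 10,399.
Unrounded shares: Unit 2C 666,308.80; Unit 5A 884,341.78; Unit PH1 1,345,408.87; Unit 2B 127,040.55.
After rounding ($100): Unit 2C $666,300; Unit 5A $884,300; Unit PH1 $1,345,400; Unit 2B $127,000. Sum = $3,023,000.
Difference $3,023,100 − $3,023,000 = +$100 applied to largest metered usage (Unit PH1): Unit PH1 becomes $1,345,500.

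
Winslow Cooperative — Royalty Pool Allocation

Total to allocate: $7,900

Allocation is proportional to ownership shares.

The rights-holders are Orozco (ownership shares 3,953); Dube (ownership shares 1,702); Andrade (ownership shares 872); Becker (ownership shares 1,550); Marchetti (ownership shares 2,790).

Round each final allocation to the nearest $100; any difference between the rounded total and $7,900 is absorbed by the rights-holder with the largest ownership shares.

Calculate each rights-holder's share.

Orozco: $3,000 · Dube: $1,200 · Andrade: $600 · Becker: $1,100 · Marchetti: $2,000

Total ownership shares = 10,867.
Unrounded shares: Orozco 3,953/10,867 × $7,900 = 2,873.72; Dube 1,702/10,867 × $7,900 = 1,237.31; Andrade 872/10,867 × $7,900 = 633.92; Becker 1,550/10,867 × $7,900 = 1,126.81; Marchetti 2,790/10,867 × $7,900 = 2,028.25.
At nearest $100: Orozco $2,900; Dube $1,200; Andrade $600; Becker $1,100; Marchetti $2,000. Sum = $7,800.
Difference $7,900 − $7,800 = +$100 applied to largest ownership shares (Orozco): Orozco becomes $3,000.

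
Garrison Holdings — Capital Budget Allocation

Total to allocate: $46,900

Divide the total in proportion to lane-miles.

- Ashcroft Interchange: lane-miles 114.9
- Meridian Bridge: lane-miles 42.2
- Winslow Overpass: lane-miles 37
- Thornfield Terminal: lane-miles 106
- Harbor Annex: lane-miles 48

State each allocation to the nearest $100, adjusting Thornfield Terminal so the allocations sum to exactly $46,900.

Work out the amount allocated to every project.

Ashcroft Interchange: $15,500 | Meridian Bridge: $5,700 | Winslow Overpass: $5,000 | Thornfield Terminal: $14,200 | Harbor Annex: $6,500

Total lane-miles = 348.1.
Pro-rata amounts: Ashcroft Interchange 114.9/348.1 × $46,900 = 15,480.64; Meridian Bridge 42.2/348.1 × $46,900 = 5,685.67; Winslow Overpass 37/348.1 × $46,900 = 4,985.06; Thornfield Terminal 106/348.1 × $46,900 = 14,281.53; Harbor Annex 48/348.1 × $46,900 = 6,467.11.
At nearest $100: Ashcroft Interchange $15,500; Meridian Bridge $5,700; Winslow Overpass $5,000; Thornfield Terminal $14,300; Harbor Annex $6,500. Sum = $47,000.
Difference $46,900 − $47,000 = −$100 applied to Thornfield Terminal: Thornfield Terminal becomes $14,200.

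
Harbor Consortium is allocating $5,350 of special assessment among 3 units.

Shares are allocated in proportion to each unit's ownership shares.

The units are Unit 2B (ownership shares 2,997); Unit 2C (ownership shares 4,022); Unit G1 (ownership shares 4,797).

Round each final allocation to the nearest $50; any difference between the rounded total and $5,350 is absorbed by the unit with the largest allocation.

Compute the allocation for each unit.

Combined ownership shares = 11,816.
Raw shares: Unit 2B 2,997/11,816 × $5,350 = 1,356.97; Unit 2C 4,022/11,816 × $5,350 = 1,821.06; Unit G1 4,797/11,816 × $5,350 = 2,171.97.
Rounded to nearest $50: Unit 2B $1,350; Unit 2C $1,800; Unit G1 $2,150. Sum = $5,300.
Difference $5,350 − $5,300 = +$50 applied to largest allocation (Unit G1): Unit G1 becomes $2,200.

Unit 2B: $1,350 | Unit 2C: $1,800 | Unit G1: $2,200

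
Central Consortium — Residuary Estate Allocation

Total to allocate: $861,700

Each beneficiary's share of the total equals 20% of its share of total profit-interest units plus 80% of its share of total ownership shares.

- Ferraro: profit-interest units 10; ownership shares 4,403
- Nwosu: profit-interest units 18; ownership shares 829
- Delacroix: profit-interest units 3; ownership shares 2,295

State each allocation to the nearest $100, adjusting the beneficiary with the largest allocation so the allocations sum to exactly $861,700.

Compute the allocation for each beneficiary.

Totals — profit-interest units 31, ownership shares 7,527.
Combined weights (20% profit-interest units + 80% ownership shares): Ferraro 0.5325; Nwosu 0.2042; Delacroix 0.2633.
Unrounded shares: Ferraro 458,842.13; Nwosu 175,992.32; Delacroix 226,865.55.
Rounded to nearest $100: Ferraro $458,800; Nwosu $176,000; Delacroix $226,900. Sum = $861,700.
Rounded total matches; no reconciliation needed.

Ferraro: $458,800; Nwosu: $176,000; Delacroix: $226,900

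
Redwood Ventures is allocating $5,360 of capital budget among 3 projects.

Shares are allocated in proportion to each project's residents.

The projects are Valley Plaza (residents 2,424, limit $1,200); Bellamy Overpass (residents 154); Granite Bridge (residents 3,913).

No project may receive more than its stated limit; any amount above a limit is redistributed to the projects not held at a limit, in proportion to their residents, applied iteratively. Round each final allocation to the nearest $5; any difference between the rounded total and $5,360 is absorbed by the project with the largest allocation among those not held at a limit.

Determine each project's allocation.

Valley Plaza: $1,200 · Bellamy Overpass: $160 · Granite Bridge: $4,000

Residents total: 6,491.
Pro-rata shares before constraints: Valley Plaza 2,001.64; Bellamy Overpass 127.17; Granite Bridge 3,231.19.
Held at cap: Valley Plaza ($1,200); remaining pool $4,160 reallocated over remaining residents 4,067.
Remaining shares: Bellamy Overpass 157.52 → $160; Granite Bridge 4,002.48 → $4,000.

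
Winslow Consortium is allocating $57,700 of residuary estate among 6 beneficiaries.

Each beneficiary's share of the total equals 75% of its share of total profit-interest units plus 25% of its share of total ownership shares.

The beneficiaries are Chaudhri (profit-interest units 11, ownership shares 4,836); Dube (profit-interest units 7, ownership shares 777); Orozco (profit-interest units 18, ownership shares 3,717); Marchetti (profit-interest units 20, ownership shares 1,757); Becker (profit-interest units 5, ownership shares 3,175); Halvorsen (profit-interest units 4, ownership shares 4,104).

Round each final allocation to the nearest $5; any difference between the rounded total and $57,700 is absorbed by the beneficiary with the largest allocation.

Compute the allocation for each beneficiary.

Chaudhri: $11,120 · Dube: $5,270 · Orozco: $14,905 · Marchetti: $14,695 · Becker: $5,825 · Halvorsen: $5,885

Totals — profit-interest units 65, ownership shares 18,366.
Blended shares (75% profit-interest units + 25% ownership shares): Chaudhri 0.1928; Dube 0.0913; Orozco 0.2583; Marchetti 0.2547; Becker 0.1009; Halvorsen 0.1020.
Unrounded shares: Chaudhri 11,121.75; Dube 5,270.65; Orozco 14,903.25; Marchetti 14,695.37; Becker 5,822.55; Halvorsen 5,886.44.
At nearest $5: Chaudhri $11,120; Dube $5,270; Orozco $14,905; Marchetti $14,695; Becker $5,825; Halvorsen $5,885. Sum = $57,700.
Sum already equals the total — no adjustment.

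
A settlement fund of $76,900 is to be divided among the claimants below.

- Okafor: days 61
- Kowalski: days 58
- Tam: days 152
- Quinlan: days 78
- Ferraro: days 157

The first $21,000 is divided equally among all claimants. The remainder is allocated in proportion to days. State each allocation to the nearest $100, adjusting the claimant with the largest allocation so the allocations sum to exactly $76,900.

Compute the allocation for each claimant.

Okafor: $10,900 | Kowalski: $10,600 | Tam: $21,000 | Quinlan: $12,800 | Ferraro: $21,600

First tranche $21,000 split equally: $4,200 each.
Remainder $55,900 by days (total 506): Okafor 6,738.93 → $6,700; Kowalski 6,407.51 → $6,400; Tam 16,792.09 → $16,800; Quinlan 8,617.00 → $8,600; Ferraro 17,344.47 → $17,300.
Rounding difference +$100 on remainder applied to Ferraro.
Totals: Okafor $4,200 + $6,700 = $10,900; Kowalski $4,200 + $6,400 = $10,600; Tam $4,200 + $16,800 = $21,000; Quinlan $4,200 + $8,600 = $12,800; Ferraro $4,200 + $17,400 = $21,600.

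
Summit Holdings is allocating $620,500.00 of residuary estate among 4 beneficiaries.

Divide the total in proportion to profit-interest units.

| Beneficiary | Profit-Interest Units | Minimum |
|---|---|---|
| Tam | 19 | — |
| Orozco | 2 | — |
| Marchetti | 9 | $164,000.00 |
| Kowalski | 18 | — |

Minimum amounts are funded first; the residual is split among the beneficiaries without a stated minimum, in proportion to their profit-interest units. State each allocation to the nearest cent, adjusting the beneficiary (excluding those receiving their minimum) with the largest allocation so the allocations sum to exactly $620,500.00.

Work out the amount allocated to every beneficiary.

Tam: $222,397.43 · Orozco: $23,410.26 · Marchetti: $164,000.00 · Kowalski: $210,692.31

Minimums first: Marchetti $164,000.00. Remaining pool $456,500.00.
Remaining pool split over remaining profit-interest units 39: Tam 222,397.4359 → $222,397.44; Orozco 23,410.2564 → $23,410.26; Kowalski 210,692.3077 → $210,692.31.
Rounding difference −$0.01 applied to Tam → $222,397.43.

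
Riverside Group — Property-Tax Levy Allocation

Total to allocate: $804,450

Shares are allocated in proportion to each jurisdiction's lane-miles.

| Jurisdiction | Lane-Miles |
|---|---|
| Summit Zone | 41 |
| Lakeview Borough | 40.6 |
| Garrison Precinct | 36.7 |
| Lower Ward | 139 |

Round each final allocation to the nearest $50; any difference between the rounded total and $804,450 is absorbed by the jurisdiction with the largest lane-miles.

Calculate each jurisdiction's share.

Summit Zone: $128,200 · Lakeview Borough: $126,950 · Garrison Precinct: $114,750 · Lower Ward: $434,550

Sum of lane-miles: 41 + 40.6 + 36.7 + 139 = 257.3.
Raw shares: Summit Zone 128,186.75; Lakeview Borough 126,936.14; Garrison Precinct 114,742.77; Lower Ward 434,584.34.
Rounded to nearest $50: Summit Zone $128,200; Lakeview Borough $126,950; Garrison Precinct $114,750; Lower Ward $434,600. Sum = $804,500.
Difference $804,450 − $804,500 = −$50 applied to largest lane-miles (Lower Ward): Lower Ward becomes $434,550.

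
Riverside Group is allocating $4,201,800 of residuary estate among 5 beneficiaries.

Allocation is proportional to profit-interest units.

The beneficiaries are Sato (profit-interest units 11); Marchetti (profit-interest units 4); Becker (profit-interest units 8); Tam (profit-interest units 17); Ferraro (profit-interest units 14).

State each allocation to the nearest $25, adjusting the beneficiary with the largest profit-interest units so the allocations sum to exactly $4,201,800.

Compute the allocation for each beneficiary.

Profit-interest units total: 11 + 4 + 8 + 17 + 14 = 54.
Unrounded shares: Sato 855,922.22; Marchetti 311,244.44; Becker 622,488.89; Tam 1,322,788.89; Ferraro 1,089,355.56.
Rounded to nearest $25: Sato $855,925; Marchetti $311,250; Becker $622,500; Tam $1,322,800; Ferraro $1,089,350. Sum = $4,201,825.
Difference $4,201,800 − $4,201,825 = −$25 applied to largest profit-interest units (Tam): Tam becomes $1,322,775.

Sato: $855,925; Marchetti: $311,250; Becker: $622,500; Tam: $1,322,775; Ferraro: $1,089,350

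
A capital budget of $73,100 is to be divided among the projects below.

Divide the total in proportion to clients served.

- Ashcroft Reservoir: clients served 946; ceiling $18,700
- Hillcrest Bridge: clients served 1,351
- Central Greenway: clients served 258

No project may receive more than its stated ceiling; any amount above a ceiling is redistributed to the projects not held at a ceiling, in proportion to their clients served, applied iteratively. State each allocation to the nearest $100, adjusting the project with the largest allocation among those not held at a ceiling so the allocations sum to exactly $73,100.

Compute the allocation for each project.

Ashcroft Reservoir: $18,700 | Hillcrest Bridge: $45,700 | Central Greenway: $8,700

Combined clients served = 2,555.
Unconstrained shares: Ashcroft Reservoir 27,065.60; Hillcrest Bridge 38,652.88; Central Greenway 7,381.53.
Held at cap: Ashcroft Reservoir ($18,700); balance $54,400 reallocated over remaining clients served 1,609.
Shares after redistribution: Hillcrest Bridge 45,677.07 → $45,700; Central Greenway 8,722.93 → $8,700.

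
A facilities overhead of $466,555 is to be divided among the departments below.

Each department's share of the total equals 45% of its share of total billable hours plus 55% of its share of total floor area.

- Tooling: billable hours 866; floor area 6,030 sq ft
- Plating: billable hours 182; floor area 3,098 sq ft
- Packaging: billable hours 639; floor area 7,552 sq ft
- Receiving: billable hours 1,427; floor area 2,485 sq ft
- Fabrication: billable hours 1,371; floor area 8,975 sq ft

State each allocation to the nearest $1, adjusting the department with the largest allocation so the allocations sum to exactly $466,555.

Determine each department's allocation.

Tooling: $95,526; Plating: $36,770; Packaging: $98,778; Receiving: $89,460; Fabrication: $146,021

Totals — billable hours 4,485, floor area 28,140.
Combined weights (45% billable hours + 55% floor area): Tooling 0.2047; Plating 0.0788; Packaging 0.2117; Receiving 0.1917; Fabrication 0.3130.
Unrounded shares: Tooling 95,525.63; Plating 36,769.99; Packaging 98,778.35; Receiving 89,460.48; Fabrication 146,020.56.
After rounding ($1): Tooling $95,526; Plating $36,770; Packaging $98,778; Receiving $89,460; Fabrication $146,021. Sum = $466,555.
Rounded total matches; no reconciliation needed.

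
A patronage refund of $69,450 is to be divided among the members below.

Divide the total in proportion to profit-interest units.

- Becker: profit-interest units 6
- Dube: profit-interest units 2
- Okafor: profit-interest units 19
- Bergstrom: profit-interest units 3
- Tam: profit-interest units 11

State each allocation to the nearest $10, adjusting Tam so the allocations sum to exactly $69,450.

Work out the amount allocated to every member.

Total profit-interest units = 41.
Proportional shares: Becker 6/41 × $69,450 = 10,163.41; Dube 2/41 × $69,450 = 3,387.80; Okafor 19/41 × $69,450 = 32,184.15; Bergstrom 3/41 × $69,450 = 5,081.71; Tam 11/41 × $69,450 = 18,632.93.
At nearest $10: Becker $10,160; Dube $3,390; Okafor $32,180; Bergstrom $5,080; Tam $18,630. Sum = $69,440.
Difference $69,450 − $69,440 = +$10 applied to Tam: Tam becomes $18,640.

Becker: $10,160 | Dube: $3,390 | Okafor: $32,180 | Bergstrom: $5,080 | Tam: $18,640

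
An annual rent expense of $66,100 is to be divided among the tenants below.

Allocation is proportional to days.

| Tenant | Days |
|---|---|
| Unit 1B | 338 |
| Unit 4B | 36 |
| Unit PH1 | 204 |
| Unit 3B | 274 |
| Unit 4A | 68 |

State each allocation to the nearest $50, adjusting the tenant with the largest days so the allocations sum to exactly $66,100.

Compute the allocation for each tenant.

Unit 1B: $24,250; Unit 4B: $2,600; Unit PH1: $14,650; Unit 3B: $19,700; Unit 4A: $4,900

Total days = 338 + 36 + 204 + 274 + 68 = 920.
Unrounded shares: Unit 1B 24,284.57; Unit 4B 2,586.52; Unit PH1 14,656.96; Unit 3B 19,686.30; Unit 4A 4,885.65.
At nearest $50: Unit 1B $24,300; Unit 4B $2,600; Unit PH1 $14,650; Unit 3B $19,700; Unit 4A $4,900. Sum = $66,150.
Difference $66,100 − $66,150 = −$50 applied to largest days (Unit 1B): Unit 1B becomes $24,250.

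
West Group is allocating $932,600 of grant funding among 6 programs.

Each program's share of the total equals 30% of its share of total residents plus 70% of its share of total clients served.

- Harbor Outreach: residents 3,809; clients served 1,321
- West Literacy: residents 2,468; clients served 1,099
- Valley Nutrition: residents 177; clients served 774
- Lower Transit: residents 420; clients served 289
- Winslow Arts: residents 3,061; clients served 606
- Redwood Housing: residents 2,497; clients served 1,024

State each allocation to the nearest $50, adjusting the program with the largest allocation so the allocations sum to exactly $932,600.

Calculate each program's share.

Residents total 12,432; clients served total 5,113.
Blended shares (30% residents + 70% clients served): Harbor Outreach 0.2728; West Literacy 0.2100; Valley Nutrition 0.1102; Lower Transit 0.0497; Winslow Arts 0.1568; Redwood Housing 0.2004.
Proportional shares: Harbor Outreach 254,384.14; West Literacy 195,860.55; Valley Nutrition 102,806.49; Lower Transit 46,351.10; Winslow Arts 146,260.42; Redwood Housing 186,937.30.
Rounded to nearest $50: Harbor Outreach $254,400; West Literacy $195,850; Valley Nutrition $102,800; Lower Transit $46,350; Winslow Arts $146,250; Redwood Housing $186,950. Sum = $932,600.
Rounded total matches; no reconciliation needed.

Harbor Outreach: $254,400 | West Literacy: $195,850 | Valley Nutrition: $102,800 | Lower Transit: $46,350 | Winslow Arts: $146,250 | Redwood Housing: $186,950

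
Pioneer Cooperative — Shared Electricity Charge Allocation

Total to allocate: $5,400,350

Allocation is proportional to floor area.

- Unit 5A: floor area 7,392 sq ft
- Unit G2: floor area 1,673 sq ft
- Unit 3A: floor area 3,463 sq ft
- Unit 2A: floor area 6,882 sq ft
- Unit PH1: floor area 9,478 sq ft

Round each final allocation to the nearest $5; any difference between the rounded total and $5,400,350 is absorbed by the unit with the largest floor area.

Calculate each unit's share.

Sum of floor area: 28,888.
Unrounded shares: Unit 5A 7,392/28,888 × $5,400,350 = 1,381,867.46; Unit G2 1,673/28,888 × $5,400,350 = 312,752.20; Unit 3A 3,463/28,888 × $5,400,350 = 647,376.49; Unit 2A 6,882/28,888 × $5,400,350 = 1,286,527.58; Unit PH1 9,478/28,888 × $5,400,350 = 1,771,826.27.
Rounded to nearest $5: Unit 5A $1,381,865; Unit G2 $312,750; Unit 3A $647,375; Unit 2A $1,286,530; Unit PH1 $1,771,825. Sum = $5,400,345.
Difference $5,400,350 − $5,400,345 = +$5 applied to largest floor area (Unit PH1): Unit PH1 becomes $1,771,830.

Unit 5A: $1,381,865 | Unit G2: $312,750 | Unit 3A: $647,375 | Unit 2A: $1,286,530 | Unit PH1: $1,771,830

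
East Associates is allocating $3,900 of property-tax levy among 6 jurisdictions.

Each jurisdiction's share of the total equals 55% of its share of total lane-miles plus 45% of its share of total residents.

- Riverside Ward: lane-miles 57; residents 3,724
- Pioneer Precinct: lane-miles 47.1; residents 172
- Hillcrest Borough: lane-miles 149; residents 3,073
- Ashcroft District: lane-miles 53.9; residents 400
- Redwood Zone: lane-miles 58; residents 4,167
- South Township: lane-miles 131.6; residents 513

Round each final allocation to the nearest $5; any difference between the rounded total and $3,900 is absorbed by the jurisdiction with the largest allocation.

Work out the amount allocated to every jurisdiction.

Totals — lane-miles 496.6, residents 12,049.
Blended shares (55% lane-miles + 45% residents): Riverside Ward 0.2022; Pioneer Precinct 0.0586; Hillcrest Borough 0.2798; Ashcroft District 0.0746; Redwood Zone 0.2199; South Township 0.1649.
Proportional shares: Riverside Ward 788.62; Pioneer Precinct 228.50; Hillcrest Borough 1,091.18; Ashcroft District 291.08; Redwood Zone 857.47; South Township 643.15.
After rounding ($5): Riverside Ward $790; Pioneer Precinct $230; Hillcrest Borough $1,090; Ashcroft District $290; Redwood Zone $855; South Township $645. Sum = $3,900.
Sum already equals the total — no adjustment.

Riverside Ward: $790 | Pioneer Precinct: $230 | Hillcrest Borough: $1,090 | Ashcroft District: $290 | Redwood Zone: $855 | South Township: $645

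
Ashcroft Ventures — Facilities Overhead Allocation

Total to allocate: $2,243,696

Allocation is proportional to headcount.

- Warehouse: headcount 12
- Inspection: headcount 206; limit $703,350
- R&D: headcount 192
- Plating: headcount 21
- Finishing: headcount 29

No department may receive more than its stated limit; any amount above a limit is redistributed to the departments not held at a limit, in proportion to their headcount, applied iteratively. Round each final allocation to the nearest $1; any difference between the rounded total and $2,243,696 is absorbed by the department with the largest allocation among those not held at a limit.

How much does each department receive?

Total headcount = 460.
Unconstrained shares: Warehouse 58,531.20; Inspection 1,004,785.60; R&D 936,499.20; Plating 102,429.60; Finishing 141,450.40.
Capped: Inspection ($703,350); residual $1,540,346 reallocated over remaining headcount 254.
Redistributed shares: Warehouse 72,772.25 → $72,772; R&D 1,164,356.03 → $1,164,356; Plating 127,351.44 → $127,351; Finishing 175,866.28 → $175,866.
Rounding difference +$1 applied to R&D → $1,164,357.

Warehouse: $72,772 | Inspection: $703,350 | R&D: $1,164,357 | Plating: $127,351 | Finishing: $175,866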